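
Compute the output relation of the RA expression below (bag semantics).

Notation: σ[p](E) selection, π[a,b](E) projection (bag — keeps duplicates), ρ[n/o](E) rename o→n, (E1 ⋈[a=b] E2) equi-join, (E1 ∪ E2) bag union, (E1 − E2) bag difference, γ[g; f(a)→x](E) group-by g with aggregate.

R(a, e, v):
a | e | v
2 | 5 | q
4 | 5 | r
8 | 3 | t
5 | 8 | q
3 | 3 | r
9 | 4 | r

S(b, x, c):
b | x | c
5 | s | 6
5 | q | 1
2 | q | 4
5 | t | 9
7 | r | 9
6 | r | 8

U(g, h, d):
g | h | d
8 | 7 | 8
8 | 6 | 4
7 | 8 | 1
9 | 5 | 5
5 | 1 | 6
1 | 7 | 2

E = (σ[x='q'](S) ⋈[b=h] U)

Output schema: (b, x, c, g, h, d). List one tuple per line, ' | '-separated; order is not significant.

Subexpression sizes:
  S → 6
  σ[x='q'](S) → 2
  U → 6
  (σ[x='q'](S) ⋈[b=h] U) → 1

== RESULT ==
b | x | c | g | h | d
5 | q | 1 | 9 | 5 | 5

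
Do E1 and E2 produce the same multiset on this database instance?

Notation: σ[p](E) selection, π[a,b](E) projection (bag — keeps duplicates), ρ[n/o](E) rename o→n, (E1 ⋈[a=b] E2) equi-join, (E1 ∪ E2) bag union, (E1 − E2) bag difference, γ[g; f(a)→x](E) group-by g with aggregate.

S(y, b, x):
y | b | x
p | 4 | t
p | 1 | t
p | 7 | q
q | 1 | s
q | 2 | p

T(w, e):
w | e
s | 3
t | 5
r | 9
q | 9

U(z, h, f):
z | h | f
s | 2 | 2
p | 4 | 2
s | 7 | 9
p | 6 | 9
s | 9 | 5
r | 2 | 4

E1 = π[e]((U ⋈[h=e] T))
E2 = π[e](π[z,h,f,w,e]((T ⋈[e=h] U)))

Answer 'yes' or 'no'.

E1 subexpression sizes:
  U → 6
  T → 4
  (U ⋈[h=e] T) → 2
  π[e]((U ⋈[h=e] T)) → 2
E2 subexpression sizes:
  T → 4
  U → 6
  (T ⋈[e=h] U) → 2
  π[z,h,f,w,e]((T ⋈[e=h] U)) → 2
  π[e](π[z,h,f,w,e]((T ⋈[e=h] U))) → 2

E1 and E2 produce the same multiset:
e
9
9

yes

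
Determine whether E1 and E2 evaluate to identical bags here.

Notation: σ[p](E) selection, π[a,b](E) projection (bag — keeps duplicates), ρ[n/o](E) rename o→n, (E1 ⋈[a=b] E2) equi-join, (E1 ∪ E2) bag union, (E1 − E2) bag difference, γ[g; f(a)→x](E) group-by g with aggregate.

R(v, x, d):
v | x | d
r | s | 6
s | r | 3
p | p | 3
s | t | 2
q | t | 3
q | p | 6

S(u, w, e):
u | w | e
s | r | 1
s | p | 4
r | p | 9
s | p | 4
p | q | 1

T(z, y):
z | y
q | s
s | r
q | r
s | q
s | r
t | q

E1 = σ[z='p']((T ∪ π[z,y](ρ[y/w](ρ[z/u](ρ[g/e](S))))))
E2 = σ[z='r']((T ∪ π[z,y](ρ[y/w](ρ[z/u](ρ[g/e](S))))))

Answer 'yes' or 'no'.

E1 row counts bottom-up:
  T → 6
  S → 5
  ρ[g/e](S) → 5
  ρ[z/u](ρ[g/e](S)) → 5
  ρ[y/w](ρ[z/u](ρ[g/e](S))) → 5
  π[z,y](ρ[y/w](ρ[z/u](ρ[g/e](S)))) → 5
  (T ∪ π[z,y](ρ[y/w](ρ[z/u](ρ[g/e](S))))) → 11
  σ[z='p']((T ∪ π[z,y](ρ[y/w](ρ[z/u](ρ[g/e](S)))))) → 1
E2 row counts bottom-up:
  T → 6
  S → 5
  ρ[g/e](S) → 5
  ρ[z/u](ρ[g/e](S)) → 5
  ρ[y/w](ρ[z/u](ρ[g/e](S))) → 5
  π[z,y](ρ[y/w](ρ[z/u](ρ[g/e](S)))) → 5
  (T ∪ π[z,y](ρ[y/w](ρ[z/u](ρ[g/e](S))))) → 11
  σ[z='r']((T ∪ π[z,y](ρ[y/w](ρ[z/u](ρ[g/e](S)))))) → 1

E1 result:
z | y
p | q
E2 result:
z | y
r | p
Witness: ('r', 'p') appears 0× in E1 but 1× in E2.

no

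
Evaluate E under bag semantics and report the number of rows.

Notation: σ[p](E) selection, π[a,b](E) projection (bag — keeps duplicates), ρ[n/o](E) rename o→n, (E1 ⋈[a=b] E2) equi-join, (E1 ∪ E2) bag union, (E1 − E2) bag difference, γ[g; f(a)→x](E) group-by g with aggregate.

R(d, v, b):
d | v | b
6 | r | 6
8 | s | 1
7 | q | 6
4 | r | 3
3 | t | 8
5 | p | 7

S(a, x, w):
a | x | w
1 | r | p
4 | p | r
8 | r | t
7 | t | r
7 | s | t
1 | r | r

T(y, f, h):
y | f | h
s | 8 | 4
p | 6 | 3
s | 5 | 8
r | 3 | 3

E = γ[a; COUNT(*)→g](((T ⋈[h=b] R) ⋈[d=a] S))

Subexpression sizes:
  T → 4
  R → 6
  (T ⋈[h=b] R) → 3
  S → 6
  ((T ⋈[h=b] R) ⋈[d=a] S) → 2
  γ[a; COUNT(*)→g](((T ⋈[h=b] R) ⋈[d=a] S)) → 1

|E| = 1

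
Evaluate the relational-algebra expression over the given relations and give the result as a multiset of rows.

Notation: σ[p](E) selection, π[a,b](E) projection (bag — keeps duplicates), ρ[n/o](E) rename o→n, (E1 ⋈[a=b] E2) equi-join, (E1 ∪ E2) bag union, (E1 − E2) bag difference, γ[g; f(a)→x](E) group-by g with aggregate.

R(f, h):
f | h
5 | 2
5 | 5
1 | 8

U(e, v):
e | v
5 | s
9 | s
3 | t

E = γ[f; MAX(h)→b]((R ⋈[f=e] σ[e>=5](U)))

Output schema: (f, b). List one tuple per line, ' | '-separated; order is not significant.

Row counts bottom-up:
  R → 3
  U → 3
  σ[e>=5](U) → 2
  (R ⋈[f=e] σ[e>=5](U)) → 2
  γ[f; MAX(h)→b]((R ⋈[f=e] σ[e>=5](U))) → 1

== RESULT ==
f | b
5 | 5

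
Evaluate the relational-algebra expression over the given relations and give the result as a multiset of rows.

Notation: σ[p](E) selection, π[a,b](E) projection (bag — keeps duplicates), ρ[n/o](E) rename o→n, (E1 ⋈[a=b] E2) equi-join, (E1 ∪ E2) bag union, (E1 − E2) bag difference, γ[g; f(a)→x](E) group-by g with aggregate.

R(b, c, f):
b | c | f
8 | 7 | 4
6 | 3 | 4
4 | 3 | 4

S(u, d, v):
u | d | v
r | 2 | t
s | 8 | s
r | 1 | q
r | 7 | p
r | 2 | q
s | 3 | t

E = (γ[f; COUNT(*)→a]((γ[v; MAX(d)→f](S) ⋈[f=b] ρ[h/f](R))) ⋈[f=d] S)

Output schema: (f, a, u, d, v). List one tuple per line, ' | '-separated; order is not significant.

Row counts bottom-up:
  S → 6
  γ[v; MAX(d)→f](S) → 4
  R → 3
  ρ[h/f](R) → 3
  (γ[v; MAX(d)→f](S) ⋈[f=b] ρ[h/f](R)) → 1
  γ[f; COUNT(*)→a]((γ[v; MAX(d)→f](S) ⋈[f=b] ρ[h/f](R))) → 1
  S → 6
  (γ[f; COUNT(*)→a]((γ[v; MAX(d)→f](S) ⋈[f=b] ρ[h/f](R))) ⋈[f=d] S) → 1

== RESULT ==
f | a | u | d | v
8 | 1 | s | 8 | s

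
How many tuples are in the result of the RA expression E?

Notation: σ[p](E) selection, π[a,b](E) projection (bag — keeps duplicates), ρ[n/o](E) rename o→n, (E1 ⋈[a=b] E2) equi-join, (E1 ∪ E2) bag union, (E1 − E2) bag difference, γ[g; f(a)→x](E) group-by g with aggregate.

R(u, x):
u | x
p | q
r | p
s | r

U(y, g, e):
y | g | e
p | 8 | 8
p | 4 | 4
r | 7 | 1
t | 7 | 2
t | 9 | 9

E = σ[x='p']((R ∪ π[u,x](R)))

Subexpression sizes:
  R → 3
  R → 3
  π[u,x](R) → 3
  (R ∪ π[u,x](R)) → 6
  σ[x='p']((R ∪ π[u,x](R))) → 2

|E| = 2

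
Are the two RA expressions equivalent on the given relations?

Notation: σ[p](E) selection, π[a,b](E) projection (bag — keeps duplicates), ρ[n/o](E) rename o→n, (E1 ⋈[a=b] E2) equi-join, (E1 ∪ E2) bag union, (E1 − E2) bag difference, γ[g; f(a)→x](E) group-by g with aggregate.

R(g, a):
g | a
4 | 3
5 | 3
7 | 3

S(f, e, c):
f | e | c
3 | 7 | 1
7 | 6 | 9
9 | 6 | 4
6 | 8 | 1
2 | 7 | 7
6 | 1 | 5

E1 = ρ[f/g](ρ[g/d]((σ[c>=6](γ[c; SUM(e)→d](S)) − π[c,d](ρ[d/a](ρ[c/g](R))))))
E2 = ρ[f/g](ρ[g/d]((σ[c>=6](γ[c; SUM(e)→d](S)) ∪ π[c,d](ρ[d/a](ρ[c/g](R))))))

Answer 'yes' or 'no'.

E1 row counts bottom-up:
  S → 6
  γ[c; SUM(e)→d](S) → 5
  σ[c>=6](γ[c; SUM(e)→d](S)) → 2
  R → 3
  ρ[c/g](R) → 3
  ρ[d/a](ρ[c/g](R)) → 3
  π[c,d](ρ[d/a](ρ[c/g](R))) → 3
  (σ[c>=6](γ[c; SUM(e)→d](S)) − π[c,d](ρ[d/a](ρ[c/g](R)))) → 2
  ρ[g/d]((σ[c>=6](γ[c; SUM(e)→d](S)) − π[c,d](ρ[d/a](ρ[c/g](R))))) → 2
  ρ[f/g](ρ[g/d]((σ[c>=6](γ[c; SUM(e)→d](S)) − π[c,d](ρ[d/a](ρ[c/g](R)))))) → 2
E2 row counts bottom-up:
  S → 6
  γ[c; SUM(e)→d](S) → 5
  σ[c>=6](γ[c; SUM(e)→d](S)) → 2
  R → 3
  ρ[c/g](R) → 3
  ρ[d/a](ρ[c/g](R)) → 3
  π[c,d](ρ[d/a](ρ[c/g](R))) → 3
  (σ[c>=6](γ[c; SUM(e)→d](S)) ∪ π[c,d](ρ[d/a](ρ[c/g](R)))) → 5
  ρ[g/d]((σ[c>=6](γ[c; SUM(e)→d](S)) ∪ π[c,d](ρ[d/a](ρ[c/g](R))))) → 5
  ρ[f/g](ρ[g/d]((σ[c>=6](γ[c; SUM(e)→d](S)) ∪ π[c,d](ρ[d/a](ρ[c/g](R)))))) → 5

E1 result:
c | f
7 | 7
9 | 6
E2 result:
c | f
4 | 3
5 | 3
7 | 3
7 | 7
9 | 6
Witness: (4, 3) appears 0× in E1 but 1× in E2.

no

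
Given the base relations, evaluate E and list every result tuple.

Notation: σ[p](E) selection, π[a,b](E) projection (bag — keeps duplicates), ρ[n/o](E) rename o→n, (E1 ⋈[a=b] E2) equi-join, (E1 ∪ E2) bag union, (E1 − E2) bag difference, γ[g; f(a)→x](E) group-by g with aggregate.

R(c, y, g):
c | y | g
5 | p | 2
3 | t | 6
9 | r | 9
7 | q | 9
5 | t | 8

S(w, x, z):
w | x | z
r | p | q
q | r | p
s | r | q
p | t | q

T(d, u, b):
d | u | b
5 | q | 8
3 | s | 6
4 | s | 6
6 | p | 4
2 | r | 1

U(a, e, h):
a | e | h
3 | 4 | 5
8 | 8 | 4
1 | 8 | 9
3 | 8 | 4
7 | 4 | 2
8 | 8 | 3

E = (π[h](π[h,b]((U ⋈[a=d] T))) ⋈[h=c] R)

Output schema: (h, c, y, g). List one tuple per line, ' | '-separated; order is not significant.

Per-node cardinality:
  U → 6
  T → 5
  (U ⋈[a=d] T) → 2
  π[h,b]((U ⋈[a=d] T)) → 2
  π[h](π[h,b]((U ⋈[a=d] T))) → 2
  R → 5
  (π[h](π[h,b]((U ⋈[a=d] T))) ⋈[h=c] R) → 2

== RESULT ==
h | c | y | g
5 | 5 | p | 2
5 | 5 | t | 8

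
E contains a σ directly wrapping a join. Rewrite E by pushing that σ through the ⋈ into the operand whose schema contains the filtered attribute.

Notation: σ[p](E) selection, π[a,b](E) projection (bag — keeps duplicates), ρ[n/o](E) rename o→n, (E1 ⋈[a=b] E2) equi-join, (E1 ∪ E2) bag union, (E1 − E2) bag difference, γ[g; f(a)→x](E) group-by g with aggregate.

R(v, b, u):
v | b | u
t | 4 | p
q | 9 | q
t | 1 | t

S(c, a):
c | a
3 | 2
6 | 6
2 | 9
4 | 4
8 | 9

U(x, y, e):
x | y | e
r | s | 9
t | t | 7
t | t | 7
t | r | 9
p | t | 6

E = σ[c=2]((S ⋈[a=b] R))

σ filters on c, owned by the left side.
E' = (σ[c=2](S) ⋈[a=b] R)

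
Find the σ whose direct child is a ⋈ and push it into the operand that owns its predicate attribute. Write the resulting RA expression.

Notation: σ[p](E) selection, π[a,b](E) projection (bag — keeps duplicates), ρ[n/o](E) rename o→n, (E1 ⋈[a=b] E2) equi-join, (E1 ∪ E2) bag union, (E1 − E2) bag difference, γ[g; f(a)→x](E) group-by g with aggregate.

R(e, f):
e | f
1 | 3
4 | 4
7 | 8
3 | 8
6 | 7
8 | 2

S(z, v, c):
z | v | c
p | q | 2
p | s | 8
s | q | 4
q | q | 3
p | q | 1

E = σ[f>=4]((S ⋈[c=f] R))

σ filters on f, owned by the right side.
E' = (S ⋈[c=f] σ[f>=4](R))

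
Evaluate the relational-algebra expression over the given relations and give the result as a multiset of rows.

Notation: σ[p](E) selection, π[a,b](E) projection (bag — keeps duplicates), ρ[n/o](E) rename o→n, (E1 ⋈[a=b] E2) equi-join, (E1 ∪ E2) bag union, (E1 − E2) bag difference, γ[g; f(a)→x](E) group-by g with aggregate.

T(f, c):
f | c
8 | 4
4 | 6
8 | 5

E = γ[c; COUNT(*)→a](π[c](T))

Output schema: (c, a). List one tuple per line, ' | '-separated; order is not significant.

Per-node cardinality:
  T → 3
  π[c](T) → 3
  γ[c; COUNT(*)→a](π[c](T)) → 3

== RESULT ==
c | a
4 | 1
5 | 1
6 | 1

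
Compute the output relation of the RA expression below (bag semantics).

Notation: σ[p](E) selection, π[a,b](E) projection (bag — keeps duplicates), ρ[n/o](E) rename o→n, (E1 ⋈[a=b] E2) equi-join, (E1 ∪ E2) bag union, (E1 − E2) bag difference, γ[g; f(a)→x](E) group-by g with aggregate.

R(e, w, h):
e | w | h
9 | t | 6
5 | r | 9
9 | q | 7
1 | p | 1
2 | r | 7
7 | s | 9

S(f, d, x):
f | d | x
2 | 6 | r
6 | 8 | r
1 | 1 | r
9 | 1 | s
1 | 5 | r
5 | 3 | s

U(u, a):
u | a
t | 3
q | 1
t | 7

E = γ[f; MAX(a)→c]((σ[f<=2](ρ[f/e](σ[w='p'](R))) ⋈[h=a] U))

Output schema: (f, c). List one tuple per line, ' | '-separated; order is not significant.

Row counts bottom-up:
  R → 6
  σ[w='p'](R) → 1
  ρ[f/e](σ[w='p'](R)) → 1
  σ[f<=2](ρ[f/e](σ[w='p'](R))) → 1
  U → 3
  (σ[f<=2](ρ[f/e](σ[w='p'](R))) ⋈[h=a] U) → 1
  γ[f; MAX(a)→c]((σ[f<=2](ρ[f/e](σ[w='p'](R))) ⋈[h=a] U)) → 1

== RESULT ==
f | c
1 | 1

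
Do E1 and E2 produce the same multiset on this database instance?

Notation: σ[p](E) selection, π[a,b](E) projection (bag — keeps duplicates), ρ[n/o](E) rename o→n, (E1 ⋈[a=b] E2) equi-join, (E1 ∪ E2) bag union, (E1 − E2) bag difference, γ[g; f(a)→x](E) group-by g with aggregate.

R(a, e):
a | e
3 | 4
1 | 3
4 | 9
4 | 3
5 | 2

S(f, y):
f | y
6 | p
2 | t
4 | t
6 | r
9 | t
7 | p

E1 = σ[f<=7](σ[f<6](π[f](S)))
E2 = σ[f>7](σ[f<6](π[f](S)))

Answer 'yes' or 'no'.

E1 subexpression sizes:
  S → 6
  π[f](S) → 6
  σ[f<6](π[f](S)) → 2
  σ[f<=7](σ[f<6](π[f](S))) → 2
E2 subexpression sizes:
  S → 6
  π[f](S) → 6
  σ[f<6](π[f](S)) → 2
  σ[f>7](σ[f<6](π[f](S))) → 0

E1 result:
f
2
4
E2 result:
f
(0 rows)
Witness: (2,) appears 1× in E1 but 0× in E2.

no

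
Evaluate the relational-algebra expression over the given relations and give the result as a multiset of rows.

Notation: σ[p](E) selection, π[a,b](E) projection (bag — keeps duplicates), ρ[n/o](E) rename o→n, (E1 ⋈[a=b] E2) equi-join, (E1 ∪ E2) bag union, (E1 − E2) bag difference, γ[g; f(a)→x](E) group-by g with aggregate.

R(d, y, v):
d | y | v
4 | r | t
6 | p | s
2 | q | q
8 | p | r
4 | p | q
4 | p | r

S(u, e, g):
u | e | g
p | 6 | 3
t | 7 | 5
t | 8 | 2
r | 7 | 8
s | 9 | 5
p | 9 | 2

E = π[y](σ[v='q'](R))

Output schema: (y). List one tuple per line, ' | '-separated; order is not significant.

Subexpression sizes:
  R → 6
  σ[v='q'](R) → 2
  π[y](σ[v='q'](R)) → 2

== RESULT ==
y
p
q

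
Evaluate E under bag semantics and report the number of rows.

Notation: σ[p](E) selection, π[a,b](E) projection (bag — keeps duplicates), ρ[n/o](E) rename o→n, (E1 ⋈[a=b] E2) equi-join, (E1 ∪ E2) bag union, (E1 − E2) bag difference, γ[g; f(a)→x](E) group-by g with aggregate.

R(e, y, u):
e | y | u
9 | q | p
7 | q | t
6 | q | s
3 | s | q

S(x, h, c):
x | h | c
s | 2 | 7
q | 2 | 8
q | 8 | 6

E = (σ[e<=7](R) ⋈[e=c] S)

Row counts bottom-up:
  R → 4
  σ[e<=7](R) → 3
  S → 3
  (σ[e<=7](R) ⋈[e=c] S) → 2

|E| = 2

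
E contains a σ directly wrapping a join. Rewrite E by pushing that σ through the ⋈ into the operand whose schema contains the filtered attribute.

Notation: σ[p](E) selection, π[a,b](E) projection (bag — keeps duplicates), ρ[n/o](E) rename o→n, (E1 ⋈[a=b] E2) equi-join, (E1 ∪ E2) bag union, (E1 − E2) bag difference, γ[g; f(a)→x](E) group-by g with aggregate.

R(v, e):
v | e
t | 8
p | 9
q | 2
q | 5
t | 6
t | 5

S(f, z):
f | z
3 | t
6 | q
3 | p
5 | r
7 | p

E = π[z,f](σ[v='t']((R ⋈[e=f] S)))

σ filters on v, owned by the left side.
E' = π[z,f]((σ[v='t'](R) ⋈[e=f] S))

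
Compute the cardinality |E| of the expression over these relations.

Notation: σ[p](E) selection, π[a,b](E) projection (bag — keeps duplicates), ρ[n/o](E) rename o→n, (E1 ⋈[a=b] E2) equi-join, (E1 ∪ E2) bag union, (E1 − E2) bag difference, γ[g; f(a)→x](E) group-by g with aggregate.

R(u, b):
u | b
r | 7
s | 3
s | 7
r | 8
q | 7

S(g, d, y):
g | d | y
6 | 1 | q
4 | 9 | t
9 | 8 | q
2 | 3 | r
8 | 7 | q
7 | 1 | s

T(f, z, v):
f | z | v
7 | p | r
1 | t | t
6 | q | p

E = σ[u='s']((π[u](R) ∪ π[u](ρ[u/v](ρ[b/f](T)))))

Stepwise |·|:
  R → 5
  π[u](R) → 5
  T → 3
  ρ[b/f](T) → 3
  ρ[u/v](ρ[b/f](T)) → 3
  π[u](ρ[u/v](ρ[b/f](T))) → 3
  (π[u](R) ∪ π[u](ρ[u/v](ρ[b/f](T)))) → 8
  σ[u='s']((π[u](R) ∪ π[u](ρ[u/v](ρ[b/f](T))))) → 2

|E| = 2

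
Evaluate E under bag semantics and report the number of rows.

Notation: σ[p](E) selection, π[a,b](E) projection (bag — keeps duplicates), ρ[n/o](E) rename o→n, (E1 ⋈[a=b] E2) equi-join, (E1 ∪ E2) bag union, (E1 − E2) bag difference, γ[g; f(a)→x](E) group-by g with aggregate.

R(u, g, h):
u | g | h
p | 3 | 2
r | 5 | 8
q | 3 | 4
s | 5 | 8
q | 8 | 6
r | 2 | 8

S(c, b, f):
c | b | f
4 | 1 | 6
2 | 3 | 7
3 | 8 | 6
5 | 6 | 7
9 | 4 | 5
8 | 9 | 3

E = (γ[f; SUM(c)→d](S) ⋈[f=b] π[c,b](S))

Row counts bottom-up:
  S → 6
  γ[f; SUM(c)→d](S) → 4
  S → 6
  π[c,b](S) → 6
  (γ[f; SUM(c)→d](S) ⋈[f=b] π[c,b](S)) → 2

|E| = 2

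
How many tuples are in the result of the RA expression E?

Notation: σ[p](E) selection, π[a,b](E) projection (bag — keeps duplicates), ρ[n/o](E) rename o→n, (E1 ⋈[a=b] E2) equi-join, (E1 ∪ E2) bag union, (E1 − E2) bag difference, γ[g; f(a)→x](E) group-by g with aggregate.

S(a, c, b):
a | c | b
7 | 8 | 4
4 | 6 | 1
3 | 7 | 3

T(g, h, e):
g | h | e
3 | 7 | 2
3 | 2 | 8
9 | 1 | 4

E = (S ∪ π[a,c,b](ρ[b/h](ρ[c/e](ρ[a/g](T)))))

Subexpression sizes:
  S → 3
  T → 3
  ρ[a/g](T) → 3
  ρ[c/e](ρ[a/g](T)) → 3
  ρ[b/h](ρ[c/e](ρ[a/g](T))) → 3
  π[a,c,b](ρ[b/h](ρ[c/e](ρ[a/g](T)))) → 3
  (S ∪ π[a,c,b](ρ[b/h](ρ[c/e](ρ[a/g](T))))) → 6

|E| = 6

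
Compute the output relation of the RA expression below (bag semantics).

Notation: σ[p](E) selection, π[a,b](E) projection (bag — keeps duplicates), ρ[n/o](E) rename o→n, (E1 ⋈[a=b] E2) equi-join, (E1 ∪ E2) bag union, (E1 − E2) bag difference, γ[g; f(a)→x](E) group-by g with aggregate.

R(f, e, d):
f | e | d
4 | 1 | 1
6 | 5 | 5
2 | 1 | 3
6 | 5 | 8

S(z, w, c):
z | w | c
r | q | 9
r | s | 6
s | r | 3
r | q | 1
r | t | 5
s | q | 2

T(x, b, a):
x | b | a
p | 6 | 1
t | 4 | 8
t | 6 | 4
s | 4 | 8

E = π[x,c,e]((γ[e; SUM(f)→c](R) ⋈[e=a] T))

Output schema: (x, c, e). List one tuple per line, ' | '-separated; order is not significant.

Subexpression sizes:
  R → 4
  γ[e; SUM(f)→c](R) → 2
  T → 4
  (γ[e; SUM(f)→c](R) ⋈[e=a] T) → 1
  π[x,c,e]((γ[e; SUM(f)→c](R) ⋈[e=a] T)) → 1

== RESULT ==
x | c | e
p | 6 | 1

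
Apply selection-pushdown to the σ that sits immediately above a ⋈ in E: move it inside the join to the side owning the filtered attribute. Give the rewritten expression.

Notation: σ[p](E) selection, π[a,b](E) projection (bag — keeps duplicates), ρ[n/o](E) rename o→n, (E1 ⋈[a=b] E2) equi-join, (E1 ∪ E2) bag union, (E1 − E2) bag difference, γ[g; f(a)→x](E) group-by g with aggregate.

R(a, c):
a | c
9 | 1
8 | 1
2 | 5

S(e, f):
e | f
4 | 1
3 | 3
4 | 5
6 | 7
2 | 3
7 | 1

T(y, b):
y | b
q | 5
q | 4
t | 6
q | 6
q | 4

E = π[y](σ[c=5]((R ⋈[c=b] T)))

σ filters on c, owned by the left side.
E' = π[y]((σ[c=5](R) ⋈[c=b] T))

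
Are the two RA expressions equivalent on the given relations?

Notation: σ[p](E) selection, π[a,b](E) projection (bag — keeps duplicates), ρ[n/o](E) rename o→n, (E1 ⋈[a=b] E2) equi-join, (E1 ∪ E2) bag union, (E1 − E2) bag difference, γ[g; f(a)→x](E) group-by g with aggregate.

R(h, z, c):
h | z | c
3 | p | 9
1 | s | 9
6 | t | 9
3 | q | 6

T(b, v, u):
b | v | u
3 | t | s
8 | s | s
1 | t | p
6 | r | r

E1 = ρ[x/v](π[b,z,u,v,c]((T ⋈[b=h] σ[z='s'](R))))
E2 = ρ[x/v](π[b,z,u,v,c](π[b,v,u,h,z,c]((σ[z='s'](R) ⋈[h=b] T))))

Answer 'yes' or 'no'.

E1 per-node cardinality:
  T → 4
  R → 4
  σ[z='s'](R) → 1
  (T ⋈[b=h] σ[z='s'](R)) → 1
  π[b,z,u,v,c]((T ⋈[b=h] σ[z='s'](R))) → 1
  ρ[x/v](π[b,z,u,v,c]((T ⋈[b=h] σ[z='s'](R)))) → 1
E2 per-node cardinality:
  R → 4
  σ[z='s'](R) → 1
  T → 4
  (σ[z='s'](R) ⋈[h=b] T) → 1
  π[b,v,u,h,z,c]((σ[z='s'](R) ⋈[h=b] T)) → 1
  π[b,z,u,v,c](π[b,v,u,h,z,c]((σ[z='s'](R) ⋈[h=b] T))) → 1
  ρ[x/v](π[b,z,u,v,c](π[b,v,u,h,z,c]((σ[z='s'](R) ⋈[h=b] T)))) → 1

E1 and E2 produce the same multiset:
b | z | u | x | c
1 | s | p | t | 9

yes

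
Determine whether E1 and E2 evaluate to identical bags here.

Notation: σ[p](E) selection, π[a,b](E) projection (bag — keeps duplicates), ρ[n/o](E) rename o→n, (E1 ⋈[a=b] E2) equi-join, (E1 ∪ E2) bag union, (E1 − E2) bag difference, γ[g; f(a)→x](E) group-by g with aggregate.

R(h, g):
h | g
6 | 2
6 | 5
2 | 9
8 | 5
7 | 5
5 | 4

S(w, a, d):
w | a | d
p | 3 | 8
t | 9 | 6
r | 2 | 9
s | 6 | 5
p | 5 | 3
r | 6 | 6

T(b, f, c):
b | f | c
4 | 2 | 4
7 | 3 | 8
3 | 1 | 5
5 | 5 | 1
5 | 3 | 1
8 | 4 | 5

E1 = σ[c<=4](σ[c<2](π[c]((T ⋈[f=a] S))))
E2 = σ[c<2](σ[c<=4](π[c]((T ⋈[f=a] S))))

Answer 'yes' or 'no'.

E1 stepwise |·|:
  T → 6
  S → 6
  (T ⋈[f=a] S) → 4
  π[c]((T ⋈[f=a] S)) → 4
  σ[c<2](π[c]((T ⋈[f=a] S))) → 2
  σ[c<=4](σ[c<2](π[c]((T ⋈[f=a] S)))) → 2
E2 stepwise |·|:
  T → 6
  S → 6
  (T ⋈[f=a] S) → 4
  π[c]((T ⋈[f=a] S)) → 4
  σ[c<=4](π[c]((T ⋈[f=a] S))) → 3
  σ[c<2](σ[c<=4](π[c]((T ⋈[f=a] S)))) → 2

E1 and E2 produce the same multiset:
c
1
1

yes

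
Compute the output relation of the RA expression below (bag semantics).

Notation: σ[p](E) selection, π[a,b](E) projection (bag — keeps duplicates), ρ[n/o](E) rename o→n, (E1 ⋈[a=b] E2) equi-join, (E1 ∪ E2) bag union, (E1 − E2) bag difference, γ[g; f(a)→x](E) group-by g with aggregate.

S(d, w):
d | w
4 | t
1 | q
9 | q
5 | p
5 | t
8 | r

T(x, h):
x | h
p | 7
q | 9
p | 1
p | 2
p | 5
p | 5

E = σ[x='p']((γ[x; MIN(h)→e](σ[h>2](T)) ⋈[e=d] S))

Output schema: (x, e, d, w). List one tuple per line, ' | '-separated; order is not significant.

Row counts bottom-up:
  T → 6
  σ[h>2](T) → 4
  γ[x; MIN(h)→e](σ[h>2](T)) → 2
  S → 6
  (γ[x; MIN(h)→e](σ[h>2](T)) ⋈[e=d] S) → 3
  σ[x='p']((γ[x; MIN(h)→e](σ[h>2](T)) ⋈[e=d] S)) → 2

== RESULT ==
x | e | d | w
p | 5 | 5 | p
p | 5 | 5 | t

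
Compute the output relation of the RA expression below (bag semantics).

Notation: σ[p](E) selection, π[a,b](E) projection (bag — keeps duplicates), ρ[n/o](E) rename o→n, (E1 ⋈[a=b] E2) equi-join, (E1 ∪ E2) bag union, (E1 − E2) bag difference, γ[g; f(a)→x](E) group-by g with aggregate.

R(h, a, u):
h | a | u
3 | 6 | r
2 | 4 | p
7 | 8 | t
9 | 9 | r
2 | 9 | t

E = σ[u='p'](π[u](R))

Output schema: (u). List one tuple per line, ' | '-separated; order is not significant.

Per-node cardinality:
  R → 5
  π[u](R) → 5
  σ[u='p'](π[u](R)) → 1

== RESULT ==
u
p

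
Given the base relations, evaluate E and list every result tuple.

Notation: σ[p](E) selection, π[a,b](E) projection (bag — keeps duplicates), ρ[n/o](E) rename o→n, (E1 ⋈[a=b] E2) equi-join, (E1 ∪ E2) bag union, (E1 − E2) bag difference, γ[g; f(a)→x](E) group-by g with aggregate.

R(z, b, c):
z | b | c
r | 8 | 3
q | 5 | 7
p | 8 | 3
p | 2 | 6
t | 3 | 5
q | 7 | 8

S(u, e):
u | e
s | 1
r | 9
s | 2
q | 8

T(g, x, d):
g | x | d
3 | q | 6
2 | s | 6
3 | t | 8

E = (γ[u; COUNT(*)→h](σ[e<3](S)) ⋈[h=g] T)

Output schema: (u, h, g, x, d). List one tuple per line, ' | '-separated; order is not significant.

Per-node cardinality:
  S → 4
  σ[e<3](S) → 2
  γ[u; COUNT(*)→h](σ[e<3](S)) → 1
  T → 3
  (γ[u; COUNT(*)→h](σ[e<3](S)) ⋈[h=g] T) → 1

== RESULT ==
u | h | g | x | d
s | 2 | 2 | s | 6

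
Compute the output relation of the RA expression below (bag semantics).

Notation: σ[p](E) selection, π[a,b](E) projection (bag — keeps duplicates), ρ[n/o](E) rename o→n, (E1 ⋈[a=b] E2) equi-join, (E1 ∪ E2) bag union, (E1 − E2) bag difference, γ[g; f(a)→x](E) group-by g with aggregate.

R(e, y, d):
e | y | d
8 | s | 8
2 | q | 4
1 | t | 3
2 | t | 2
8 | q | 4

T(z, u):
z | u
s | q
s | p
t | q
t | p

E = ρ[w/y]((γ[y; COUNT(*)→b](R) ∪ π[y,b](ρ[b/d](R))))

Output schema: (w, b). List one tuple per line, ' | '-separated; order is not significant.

Subexpression sizes:
  R → 5
  γ[y; COUNT(*)→b](R) → 3
  R → 5
  ρ[b/d](R) → 5
  π[y,b](ρ[b/d](R)) → 5
  (γ[y; COUNT(*)→b](R) ∪ π[y,b](ρ[b/d](R))) → 8
  ρ[w/y]((γ[y; COUNT(*)→b](R) ∪ π[y,b](ρ[b/d](R)))) → 8

== RESULT ==
w | b
q | 2
q | 4
q | 4
s | 1
s | 8
t | 2
t | 2
t | 3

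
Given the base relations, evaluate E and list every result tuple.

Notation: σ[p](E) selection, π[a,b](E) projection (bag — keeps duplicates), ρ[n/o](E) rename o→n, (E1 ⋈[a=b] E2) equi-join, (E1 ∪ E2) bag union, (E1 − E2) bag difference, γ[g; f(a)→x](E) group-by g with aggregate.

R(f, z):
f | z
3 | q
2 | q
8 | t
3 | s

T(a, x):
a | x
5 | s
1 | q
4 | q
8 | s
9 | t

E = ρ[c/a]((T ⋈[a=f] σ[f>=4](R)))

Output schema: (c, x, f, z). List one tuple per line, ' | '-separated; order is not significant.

Stepwise |·|:
  T → 5
  R → 4
  σ[f>=4](R) → 1
  (T ⋈[a=f] σ[f>=4](R)) → 1
  ρ[c/a]((T ⋈[a=f] σ[f>=4](R))) → 1

== RESULT ==
c | x | f | z
8 | s | 8 | t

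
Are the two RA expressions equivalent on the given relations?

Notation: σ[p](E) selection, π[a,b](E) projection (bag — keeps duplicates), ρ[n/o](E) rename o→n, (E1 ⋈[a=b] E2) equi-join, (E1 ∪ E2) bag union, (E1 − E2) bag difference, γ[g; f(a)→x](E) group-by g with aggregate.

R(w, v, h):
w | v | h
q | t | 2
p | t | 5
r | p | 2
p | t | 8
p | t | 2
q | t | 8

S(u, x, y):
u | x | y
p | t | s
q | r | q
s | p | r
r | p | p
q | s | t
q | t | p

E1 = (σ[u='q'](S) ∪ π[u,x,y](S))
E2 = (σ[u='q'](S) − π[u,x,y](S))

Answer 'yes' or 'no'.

E1 row counts bottom-up:
  S → 6
  σ[u='q'](S) → 3
  S → 6
  π[u,x,y](S) → 6
  (σ[u='q'](S) ∪ π[u,x,y](S)) → 9
E2 row counts bottom-up:
  S → 6
  σ[u='q'](S) → 3
  S → 6
  π[u,x,y](S) → 6
  (σ[u='q'](S) − π[u,x,y](S)) → 0

E1 result:
u | x | y
p | t | s
q | r | q
q | r | q
q | s | t
q | s | t
q | t | p
q | t | p
r | p | p
s | p | r
E2 result:
u | x | y
(0 rows)
Witness: ('p', 't', 's') appears 1× in E1 but 0× in E2.

no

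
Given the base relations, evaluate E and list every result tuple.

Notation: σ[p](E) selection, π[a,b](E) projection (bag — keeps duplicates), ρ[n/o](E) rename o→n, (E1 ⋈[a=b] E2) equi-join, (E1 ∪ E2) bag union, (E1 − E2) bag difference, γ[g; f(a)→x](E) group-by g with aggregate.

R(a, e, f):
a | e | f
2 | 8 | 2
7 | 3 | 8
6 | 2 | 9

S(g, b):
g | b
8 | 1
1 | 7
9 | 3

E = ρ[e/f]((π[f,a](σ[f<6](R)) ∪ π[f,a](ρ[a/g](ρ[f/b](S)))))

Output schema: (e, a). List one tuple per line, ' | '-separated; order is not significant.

Row counts bottom-up:
  R → 3
  σ[f<6](R) → 1
  π[f,a](σ[f<6](R)) → 1
  S → 3
  ρ[f/b](S) → 3
  ρ[a/g](ρ[f/b](S)) → 3
  π[f,a](ρ[a/g](ρ[f/b](S))) → 3
  (π[f,a](σ[f<6](R)) ∪ π[f,a](ρ[a/g](ρ[f/b](S)))) → 4
  ρ[e/f]((π[f,a](σ[f<6](R)) ∪ π[f,a](ρ[a/g](ρ[f/b](S))))) → 4

== RESULT ==
e | a
1 | 8
2 | 2
3 | 9
7 | 1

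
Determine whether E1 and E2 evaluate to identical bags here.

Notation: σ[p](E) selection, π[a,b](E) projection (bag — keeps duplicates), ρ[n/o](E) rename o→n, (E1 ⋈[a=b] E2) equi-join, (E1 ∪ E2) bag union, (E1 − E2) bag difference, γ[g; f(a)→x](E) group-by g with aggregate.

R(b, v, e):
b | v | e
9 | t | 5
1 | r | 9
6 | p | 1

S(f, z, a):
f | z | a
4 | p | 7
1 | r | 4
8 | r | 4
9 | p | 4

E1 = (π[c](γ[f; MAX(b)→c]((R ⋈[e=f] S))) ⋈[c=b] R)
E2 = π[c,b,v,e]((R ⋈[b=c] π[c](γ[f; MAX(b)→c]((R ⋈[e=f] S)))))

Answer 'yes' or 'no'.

E1 subexpression sizes:
  R → 3
  S → 4
  (R ⋈[e=f] S) → 2
  γ[f; MAX(b)→c]((R ⋈[e=f] S)) → 2
  π[c](γ[f; MAX(b)→c]((R ⋈[e=f] S))) → 2
  R → 3
  (π[c](γ[f; MAX(b)→c]((R ⋈[e=f] S))) ⋈[c=b] R) → 2
E2 subexpression sizes:
  R → 3
  R → 3
  S → 4
  (R ⋈[e=f] S) → 2
  γ[f; MAX(b)→c]((R ⋈[e=f] S)) → 2
  π[c](γ[f; MAX(b)→c]((R ⋈[e=f] S))) → 2
  (R ⋈[b=c] π[c](γ[f; MAX(b)→c]((R ⋈[e=f] S)))) → 2
  π[c,b,v,e]((R ⋈[b=c] π[c](γ[f; MAX(b)→c]((R ⋈[e=f] S))))) → 2

E1 and E2 produce the same multiset:
c | b | v | e
1 | 1 | r | 9
6 | 6 | p | 1

yes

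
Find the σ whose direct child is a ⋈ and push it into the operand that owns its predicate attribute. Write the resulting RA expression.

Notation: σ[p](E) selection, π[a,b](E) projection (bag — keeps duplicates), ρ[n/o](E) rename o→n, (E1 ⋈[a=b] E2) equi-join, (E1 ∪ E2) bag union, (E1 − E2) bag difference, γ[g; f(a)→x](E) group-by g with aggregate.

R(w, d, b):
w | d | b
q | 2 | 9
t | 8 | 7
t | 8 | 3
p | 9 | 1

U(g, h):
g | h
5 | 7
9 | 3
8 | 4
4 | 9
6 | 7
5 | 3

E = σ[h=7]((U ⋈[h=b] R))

σ filters on h, owned by the left side.
E' = (σ[h=7](U) ⋈[h=b] R)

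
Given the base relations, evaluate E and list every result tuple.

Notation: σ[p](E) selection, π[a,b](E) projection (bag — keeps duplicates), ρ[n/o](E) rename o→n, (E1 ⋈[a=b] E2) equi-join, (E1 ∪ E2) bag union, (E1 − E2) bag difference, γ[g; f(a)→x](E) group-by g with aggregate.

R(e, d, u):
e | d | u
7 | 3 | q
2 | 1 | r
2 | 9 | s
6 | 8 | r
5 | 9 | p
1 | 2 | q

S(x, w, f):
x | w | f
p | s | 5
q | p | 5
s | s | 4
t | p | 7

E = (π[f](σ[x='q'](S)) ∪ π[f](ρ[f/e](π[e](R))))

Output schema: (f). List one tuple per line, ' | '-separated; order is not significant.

Stepwise |·|:
  S → 4
  σ[x='q'](S) → 1
  π[f](σ[x='q'](S)) → 1
  R → 6
  π[e](R) → 6
  ρ[f/e](π[e](R)) → 6
  π[f](ρ[f/e](π[e](R))) → 6
  (π[f](σ[x='q'](S)) ∪ π[f](ρ[f/e](π[e](R)))) → 7

== RESULT ==
f
1
2
2
5
5
6
7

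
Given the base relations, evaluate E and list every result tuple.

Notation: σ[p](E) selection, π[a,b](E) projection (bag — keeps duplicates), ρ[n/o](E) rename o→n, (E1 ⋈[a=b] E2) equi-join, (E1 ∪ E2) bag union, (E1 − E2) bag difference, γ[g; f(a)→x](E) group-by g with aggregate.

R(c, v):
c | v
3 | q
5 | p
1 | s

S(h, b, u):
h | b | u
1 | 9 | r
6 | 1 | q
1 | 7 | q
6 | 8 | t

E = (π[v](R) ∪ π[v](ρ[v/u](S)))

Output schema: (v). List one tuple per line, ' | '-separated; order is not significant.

Row counts bottom-up:
  R → 3
  π[v](R) → 3
  S → 4
  ρ[v/u](S) → 4
  π[v](ρ[v/u](S)) → 4
  (π[v](R) ∪ π[v](ρ[v/u](S))) → 7

== RESULT ==
v
p
q
q
q
r
s
t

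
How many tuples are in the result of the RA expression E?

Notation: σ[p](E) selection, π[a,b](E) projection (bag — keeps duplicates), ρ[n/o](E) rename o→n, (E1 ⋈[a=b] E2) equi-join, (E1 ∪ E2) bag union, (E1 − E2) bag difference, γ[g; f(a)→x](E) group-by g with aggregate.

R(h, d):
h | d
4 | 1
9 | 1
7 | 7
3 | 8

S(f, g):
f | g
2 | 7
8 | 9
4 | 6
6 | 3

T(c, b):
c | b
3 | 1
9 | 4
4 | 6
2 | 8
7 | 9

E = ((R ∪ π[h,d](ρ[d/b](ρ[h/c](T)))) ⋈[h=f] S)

Per-node cardinality:
  R → 4
  T → 5
  ρ[h/c](T) → 5
  ρ[d/b](ρ[h/c](T)) → 5
  π[h,d](ρ[d/b](ρ[h/c](T))) → 5
  (R ∪ π[h,d](ρ[d/b](ρ[h/c](T)))) → 9
  S → 4
  ((R ∪ π[h,d](ρ[d/b](ρ[h/c](T)))) ⋈[h=f] S) → 3

|E| = 3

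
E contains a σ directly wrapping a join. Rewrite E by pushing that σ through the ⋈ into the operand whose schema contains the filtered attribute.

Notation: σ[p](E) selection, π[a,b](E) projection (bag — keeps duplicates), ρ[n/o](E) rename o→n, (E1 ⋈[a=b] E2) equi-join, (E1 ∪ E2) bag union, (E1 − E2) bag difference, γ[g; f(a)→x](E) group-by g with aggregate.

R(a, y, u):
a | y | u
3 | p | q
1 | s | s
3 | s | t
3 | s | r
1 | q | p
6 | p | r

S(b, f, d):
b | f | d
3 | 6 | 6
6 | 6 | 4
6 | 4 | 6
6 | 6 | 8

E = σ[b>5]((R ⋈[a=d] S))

σ filters on b, owned by the right side.
E' = (R ⋈[a=d] σ[b>5](S))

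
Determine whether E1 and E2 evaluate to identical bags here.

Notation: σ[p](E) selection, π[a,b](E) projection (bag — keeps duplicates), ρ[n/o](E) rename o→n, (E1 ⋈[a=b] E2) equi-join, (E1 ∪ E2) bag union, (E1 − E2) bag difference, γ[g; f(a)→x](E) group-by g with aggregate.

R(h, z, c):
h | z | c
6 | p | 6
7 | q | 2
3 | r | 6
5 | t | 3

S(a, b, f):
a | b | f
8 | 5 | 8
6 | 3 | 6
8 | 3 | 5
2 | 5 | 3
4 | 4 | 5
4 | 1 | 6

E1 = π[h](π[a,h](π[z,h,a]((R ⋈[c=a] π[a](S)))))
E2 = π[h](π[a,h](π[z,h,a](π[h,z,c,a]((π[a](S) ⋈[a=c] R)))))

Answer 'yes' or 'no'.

E1 row counts bottom-up:
  R → 4
  S → 6
  π[a](S) → 6
  (R ⋈[c=a] π[a](S)) → 3
  π[z,h,a]((R ⋈[c=a] π[a](S))) → 3
  π[a,h](π[z,h,a]((R ⋈[c=a] π[a](S)))) → 3
  π[h](π[a,h](π[z,h,a]((R ⋈[c=a] π[a](S))))) → 3
E2 row counts bottom-up:
  S → 6
  π[a](S) → 6
  R → 4
  (π[a](S) ⋈[a=c] R) → 3
  π[h,z,c,a]((π[a](S) ⋈[a=c] R)) → 3
  π[z,h,a](π[h,z,c,a]((π[a](S) ⋈[a=c] R))) → 3
  π[a,h](π[z,h,a](π[h,z,c,a]((π[a](S) ⋈[a=c] R)))) → 3
  π[h](π[a,h](π[z,h,a](π[h,z,c,a]((π[a](S) ⋈[a=c] R))))) → 3

E1 and E2 produce the same multiset:
h
3
6
7

yes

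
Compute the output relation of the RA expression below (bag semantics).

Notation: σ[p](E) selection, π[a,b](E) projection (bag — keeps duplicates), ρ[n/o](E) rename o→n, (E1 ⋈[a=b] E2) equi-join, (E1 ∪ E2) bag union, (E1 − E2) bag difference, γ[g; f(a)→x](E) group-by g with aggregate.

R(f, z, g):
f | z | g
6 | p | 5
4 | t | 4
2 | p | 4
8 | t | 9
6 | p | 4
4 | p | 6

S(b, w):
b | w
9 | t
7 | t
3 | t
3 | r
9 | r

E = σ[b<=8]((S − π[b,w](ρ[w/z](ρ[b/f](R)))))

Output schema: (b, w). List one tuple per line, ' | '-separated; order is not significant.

Per-node cardinality:
  S → 5
  R → 6
  ρ[b/f](R) → 6
  ρ[w/z](ρ[b/f](R)) → 6
  π[b,w](ρ[w/z](ρ[b/f](R))) → 6
  (S − π[b,w](ρ[w/z](ρ[b/f](R)))) → 5
  σ[b<=8]((S − π[b,w](ρ[w/z](ρ[b/f](R))))) → 3

== RESULT ==
b | w
3 | r
3 | t
7 | t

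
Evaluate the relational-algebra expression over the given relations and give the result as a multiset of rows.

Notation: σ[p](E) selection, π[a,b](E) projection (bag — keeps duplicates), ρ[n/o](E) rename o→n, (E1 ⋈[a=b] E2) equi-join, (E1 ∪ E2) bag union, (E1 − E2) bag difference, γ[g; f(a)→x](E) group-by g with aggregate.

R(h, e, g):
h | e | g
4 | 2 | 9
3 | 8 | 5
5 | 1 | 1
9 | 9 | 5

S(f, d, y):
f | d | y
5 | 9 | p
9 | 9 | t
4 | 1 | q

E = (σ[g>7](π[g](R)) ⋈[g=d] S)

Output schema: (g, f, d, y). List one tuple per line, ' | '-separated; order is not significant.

Per-node cardinality:
  R → 4
  π[g](R) → 4
  σ[g>7](π[g](R)) → 1
  S → 3
  (σ[g>7](π[g](R)) ⋈[g=d] S) → 2

== RESULT ==
g | f | d | y
9 | 5 | 9 | p
9 | 9 | 9 | t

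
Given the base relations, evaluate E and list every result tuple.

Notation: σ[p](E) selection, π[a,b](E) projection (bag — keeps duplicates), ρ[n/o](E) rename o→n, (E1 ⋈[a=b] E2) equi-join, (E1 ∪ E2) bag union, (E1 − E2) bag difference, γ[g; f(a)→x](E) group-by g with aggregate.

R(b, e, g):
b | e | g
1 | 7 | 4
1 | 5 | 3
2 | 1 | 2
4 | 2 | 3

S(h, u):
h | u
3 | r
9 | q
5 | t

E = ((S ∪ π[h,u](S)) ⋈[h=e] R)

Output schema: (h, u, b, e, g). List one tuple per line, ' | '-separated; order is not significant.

Stepwise |·|:
  S → 3
  S → 3
  π[h,u](S) → 3
  (S ∪ π[h,u](S)) → 6
  R → 4
  ((S ∪ π[h,u](S)) ⋈[h=e] R) → 2

== RESULT ==
h | u | b | e | g
5 | t | 1 | 5 | 3
5 | t | 1 | 5 | 3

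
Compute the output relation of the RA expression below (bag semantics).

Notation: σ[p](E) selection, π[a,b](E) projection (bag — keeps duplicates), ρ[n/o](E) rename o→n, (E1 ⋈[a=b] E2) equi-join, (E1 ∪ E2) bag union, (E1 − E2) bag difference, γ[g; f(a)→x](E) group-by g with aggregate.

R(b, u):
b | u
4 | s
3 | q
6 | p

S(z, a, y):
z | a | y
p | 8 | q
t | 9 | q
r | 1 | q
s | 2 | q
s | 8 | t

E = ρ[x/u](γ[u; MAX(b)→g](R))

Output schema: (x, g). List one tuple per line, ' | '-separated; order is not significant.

Subexpression sizes:
  R → 3
  γ[u; MAX(b)→g](R) → 3
  ρ[x/u](γ[u; MAX(b)→g](R)) → 3

== RESULT ==
x | g
p | 6
q | 3
s | 4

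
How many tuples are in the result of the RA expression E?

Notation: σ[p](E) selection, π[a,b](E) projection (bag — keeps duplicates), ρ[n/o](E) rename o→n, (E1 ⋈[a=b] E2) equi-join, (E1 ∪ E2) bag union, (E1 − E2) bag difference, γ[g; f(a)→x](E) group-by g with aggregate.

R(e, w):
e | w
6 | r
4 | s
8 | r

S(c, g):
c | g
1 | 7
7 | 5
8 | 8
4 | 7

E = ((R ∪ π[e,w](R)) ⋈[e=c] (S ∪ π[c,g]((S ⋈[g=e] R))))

Stepwise |·|:
  R → 3
  R → 3
  π[e,w](R) → 3
  (R ∪ π[e,w](R)) → 6
  S → 4
  S → 4
  R → 3
  (S ⋈[g=e] R) → 1
  π[c,g]((S ⋈[g=e] R)) → 1
  (S ∪ π[c,g]((S ⋈[g=e] R))) → 5
  ((R ∪ π[e,w](R)) ⋈[e=c] (S ∪ π[c,g]((S ⋈[g=e] R)))) → 6

|E| = 6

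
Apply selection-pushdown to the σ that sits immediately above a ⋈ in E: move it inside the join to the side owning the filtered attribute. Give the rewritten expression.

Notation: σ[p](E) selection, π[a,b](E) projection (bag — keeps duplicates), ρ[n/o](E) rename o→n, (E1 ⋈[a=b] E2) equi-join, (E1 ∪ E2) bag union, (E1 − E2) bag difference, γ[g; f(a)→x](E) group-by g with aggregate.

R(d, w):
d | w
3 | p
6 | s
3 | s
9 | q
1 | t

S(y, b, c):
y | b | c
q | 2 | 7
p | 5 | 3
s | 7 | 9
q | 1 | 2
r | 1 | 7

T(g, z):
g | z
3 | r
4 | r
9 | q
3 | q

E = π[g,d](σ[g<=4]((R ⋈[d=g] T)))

σ filters on g, owned by the right side.
E' = π[g,d]((R ⋈[d=g] σ[g<=4](T)))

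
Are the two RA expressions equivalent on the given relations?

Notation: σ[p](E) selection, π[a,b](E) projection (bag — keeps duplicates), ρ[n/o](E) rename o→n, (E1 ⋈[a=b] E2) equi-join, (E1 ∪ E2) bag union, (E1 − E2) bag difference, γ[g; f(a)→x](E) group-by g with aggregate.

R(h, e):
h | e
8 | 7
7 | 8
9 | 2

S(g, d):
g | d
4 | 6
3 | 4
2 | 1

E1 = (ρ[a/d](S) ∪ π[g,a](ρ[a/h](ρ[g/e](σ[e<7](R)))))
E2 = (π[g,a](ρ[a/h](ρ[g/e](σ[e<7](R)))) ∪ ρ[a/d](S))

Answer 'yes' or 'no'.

E1 per-node cardinality:
  S → 3
  ρ[a/d](S) → 3
  R → 3
  σ[e<7](R) → 1
  ρ[g/e](σ[e<7](R)) → 1
  ρ[a/h](ρ[g/e](σ[e<7](R))) → 1
  π[g,a](ρ[a/h](ρ[g/e](σ[e<7](R)))) → 1
  (ρ[a/d](S) ∪ π[g,a](ρ[a/h](ρ[g/e](σ[e<7](R))))) → 4
E2 per-node cardinality:
  R → 3
  σ[e<7](R) → 1
  ρ[g/e](σ[e<7](R)) → 1
  ρ[a/h](ρ[g/e](σ[e<7](R))) → 1
  π[g,a](ρ[a/h](ρ[g/e](σ[e<7](R)))) → 1
  S → 3
  ρ[a/d](S) → 3
  (π[g,a](ρ[a/h](ρ[g/e](σ[e<7](R)))) ∪ ρ[a/d](S)) → 4

E1 and E2 produce the same multiset:
g | a
2 | 1
2 | 9
3 | 4
4 | 6

yes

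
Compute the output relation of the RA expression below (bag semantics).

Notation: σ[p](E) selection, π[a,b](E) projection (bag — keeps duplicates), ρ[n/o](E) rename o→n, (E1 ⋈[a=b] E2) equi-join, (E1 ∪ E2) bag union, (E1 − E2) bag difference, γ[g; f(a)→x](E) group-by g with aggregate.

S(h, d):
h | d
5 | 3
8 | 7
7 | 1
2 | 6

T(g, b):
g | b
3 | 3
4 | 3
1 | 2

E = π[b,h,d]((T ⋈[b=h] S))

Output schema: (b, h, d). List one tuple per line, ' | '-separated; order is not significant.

Per-node cardinality:
  T → 3
  S → 4
  (T ⋈[b=h] S) → 1
  π[b,h,d]((T ⋈[b=h] S)) → 1

== RESULT ==
b | h | d
2 | 2 | 6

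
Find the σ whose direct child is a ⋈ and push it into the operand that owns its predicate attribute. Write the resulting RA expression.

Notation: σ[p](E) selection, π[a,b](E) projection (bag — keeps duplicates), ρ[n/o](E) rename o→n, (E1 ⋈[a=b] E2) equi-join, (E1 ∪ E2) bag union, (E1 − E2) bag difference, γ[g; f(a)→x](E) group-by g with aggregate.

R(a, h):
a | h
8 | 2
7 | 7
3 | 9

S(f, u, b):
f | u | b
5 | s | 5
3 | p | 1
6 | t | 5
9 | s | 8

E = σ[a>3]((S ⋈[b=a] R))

σ filters on a, owned by the right side.
E' = (S ⋈[b=a] σ[a>3](R))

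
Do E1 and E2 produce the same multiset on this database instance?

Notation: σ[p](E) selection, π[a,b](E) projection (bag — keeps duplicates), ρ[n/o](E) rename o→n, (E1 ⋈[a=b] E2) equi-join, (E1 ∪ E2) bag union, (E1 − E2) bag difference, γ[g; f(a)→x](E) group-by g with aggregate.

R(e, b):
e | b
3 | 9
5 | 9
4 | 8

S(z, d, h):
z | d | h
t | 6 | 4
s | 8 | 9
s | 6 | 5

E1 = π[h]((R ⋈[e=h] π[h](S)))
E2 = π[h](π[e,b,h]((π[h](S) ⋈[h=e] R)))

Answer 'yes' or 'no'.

E1 stepwise |·|:
  R → 3
  S → 3
  π[h](S) → 3
  (R ⋈[e=h] π[h](S)) → 2
  π[h]((R ⋈[e=h] π[h](S))) → 2
E2 stepwise |·|:
  S → 3
  π[h](S) → 3
  R → 3
  (π[h](S) ⋈[h=e] R) → 2
  π[e,b,h]((π[h](S) ⋈[h=e] R)) → 2
  π[h](π[e,b,h]((π[h](S) ⋈[h=e] R))) → 2

E1 and E2 produce the same multiset:
h
4
5

yes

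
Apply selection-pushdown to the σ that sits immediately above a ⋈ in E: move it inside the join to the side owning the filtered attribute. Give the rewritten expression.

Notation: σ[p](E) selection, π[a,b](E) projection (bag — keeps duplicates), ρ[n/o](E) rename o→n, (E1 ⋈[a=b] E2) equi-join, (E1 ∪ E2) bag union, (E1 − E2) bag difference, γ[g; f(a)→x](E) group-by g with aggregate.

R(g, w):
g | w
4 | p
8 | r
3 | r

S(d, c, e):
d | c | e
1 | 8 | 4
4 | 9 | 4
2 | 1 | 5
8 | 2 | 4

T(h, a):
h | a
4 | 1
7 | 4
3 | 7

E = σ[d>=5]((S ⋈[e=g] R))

σ filters on d, owned by the left side.
E' = (σ[d>=5](S) ⋈[e=g] R)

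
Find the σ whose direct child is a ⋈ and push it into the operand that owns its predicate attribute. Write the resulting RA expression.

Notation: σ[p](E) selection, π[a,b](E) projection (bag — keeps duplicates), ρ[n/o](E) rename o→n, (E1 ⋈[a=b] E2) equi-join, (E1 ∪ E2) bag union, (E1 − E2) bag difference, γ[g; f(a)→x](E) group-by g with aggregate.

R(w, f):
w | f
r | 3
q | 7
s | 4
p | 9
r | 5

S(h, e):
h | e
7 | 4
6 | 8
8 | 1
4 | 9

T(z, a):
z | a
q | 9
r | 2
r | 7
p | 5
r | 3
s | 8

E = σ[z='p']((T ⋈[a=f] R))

σ filters on z, owned by the left side.
E' = (σ[z='p'](T) ⋈[a=f] R)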